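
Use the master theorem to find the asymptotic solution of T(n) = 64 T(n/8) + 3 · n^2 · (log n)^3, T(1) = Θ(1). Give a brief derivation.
T(n) = Θ(n^2 · (log n)^4)

Here log_8 64 = 2 and f(n) = 3 · n^2 · (log n)^3 = Θ(n^(log_8 64) · (log n)^3). This is the extended Case 2 of the master theorem (f matches the critical exponent up to log factors), giving T(n) = Θ(n^(log_8 64) · (log n)^(3+1)) = Θ(n^2 · (log n)^4).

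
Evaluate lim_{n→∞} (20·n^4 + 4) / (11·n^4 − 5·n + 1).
lim = 20/11

For large n the leading n^4 terms dominate both numerator and denominator. Dividing top and bottom by n^4, every other term tends to 0, leaving 20/11.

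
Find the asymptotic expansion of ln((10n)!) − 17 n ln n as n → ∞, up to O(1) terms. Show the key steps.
ln((10n)!) − 17 n ln n = −7 n ln n + 10(ln 10 − 1) n + (1/2) ln(2π·10n) + O(1/n)

Stirling: ln((10n)!) = 10n ln(10n) − 10n + (1/2) ln(2π·10n) + O(1/n).
Expand 10n ln(10n) = 10n (ln n + ln 10) = 10n ln n + 10n ln 10.
Subtract 17n ln n: leading term is (10 − 17) n ln n = −7 n ln n. The next term is 10n ln 10 − 10n = 10(ln 10 − 1) n. Then the (1/2) ln(2π·10n) correction.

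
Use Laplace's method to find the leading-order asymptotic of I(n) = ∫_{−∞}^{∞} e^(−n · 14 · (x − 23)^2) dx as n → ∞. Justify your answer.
I(n) = sqrt(π/(14n))

Here φ(x) = 14 · (x − 23)^2 has its unique minimum at x* = 23 with φ(x*) = 0 and φ''(x*) = 28. Laplace's method gives
  I(n) ~ e^(−n φ(x*)) · sqrt(2π / (n · φ''(x*))) = sqrt(2π / (28n)) = sqrt(π/(14n)).
This is exact: substituting u = (x − 23)·sqrt(14n) gives I(n) = (1/sqrt(14n)) ∫_{−∞}^{∞} e^(−u^2) du = sqrt(π/(14n)).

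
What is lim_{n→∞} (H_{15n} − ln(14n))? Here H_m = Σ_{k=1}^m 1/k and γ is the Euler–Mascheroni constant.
lim = ln(15/14) + γ

By Euler-Maclaurin, H_m = ln m + γ + O(1/m). So
  H_{15n} − ln(14n) = ln(15n) + γ − ln(14n) + O(1/n)
                       = ln(15/14) + γ + O(1/n).
Hence the limit is ln(15/14) + γ.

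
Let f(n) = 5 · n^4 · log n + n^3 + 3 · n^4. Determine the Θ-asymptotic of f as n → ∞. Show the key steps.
f(n) ∈ Θ(n^4 · log n)

Compare the terms by growth order. For large n, n^a · (log n)^b dominates n^a' · (log n)^b' iff a > a', or (a = a' and b > b'). Ranking the 3 terms shows the dominant one is 5 · n^4 · log n. Hence f(n) ∈ Θ(n^4 · log n).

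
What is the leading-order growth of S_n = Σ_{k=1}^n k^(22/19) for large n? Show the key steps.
S_n ~ (19/41) · n^(41/19)

Integral comparison: Σ_{k=1}^n k^(22/19) = ∫_0^n x^(22/19) dx + O(n^(22/19)). The integral is n^(1 + 22/19) / (1 + 22/19) = n^((22+19)/19) / ((22+19)/19) = (19/41) · n^(41/19).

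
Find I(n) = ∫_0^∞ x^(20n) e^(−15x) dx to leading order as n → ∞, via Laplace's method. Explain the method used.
I(n) ~ (sqrt(2π·20n) / 15) · (20n/(15e))^(20n)

Write the integrand as exp(20n ln x − 15x) and set f(x) = 20n ln x − 15x. Then f'(x) = 20n/x − 15 = 0 at x* = 20n/15, and f''(x*) = −20n/x*^2 = −15^2/(20n). Laplace's method (interior maximum) gives
  I(n) ~ e^(f(x*)) · sqrt(2π / |f''(x*)|)
        = exp(20n ln(20n/15) − 20n) · sqrt(2π · 20n / 15^2)
        = (20n/15)^(20n) e^(−20n) · sqrt(2π·20n) / 15
        = (sqrt(2π·20n) / 15) · (20n/(15e))^(20n).
This matches Γ(20n+1)/15^(20n+1) with Stirling applied to Γ.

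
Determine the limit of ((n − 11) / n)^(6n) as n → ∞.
lim = e^(−66)

Rewrite as (1 − 11/n)^(6n). By the standard limit (1 + x/n)^n → e^x, we have (1 − 11/n)^n → e^(−11), and raising to the 6th power gives e^(−66).
More precisely, ln[(1 − 11/n)^(6n)] = 6n · ln(1 − 11/n) = 6n · (-11/n + O(1/n^2)) = -66 + O(1/n) → -66.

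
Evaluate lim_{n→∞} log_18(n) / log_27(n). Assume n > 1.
lim = ln(27) / ln(18) = log_18(27)

Change of base: log_18(n) = ln n / ln 18 and log_27(n) = ln n / ln 27. The ratio is (ln n / ln 18) · (ln 27 / ln n) = ln 27 / ln 18, a constant independent of n. So the limit is ln 27 / ln 18 = log_18(27).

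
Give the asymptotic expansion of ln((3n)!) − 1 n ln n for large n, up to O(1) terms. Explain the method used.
ln((3n)!) − 1 n ln n = 2 n ln n + 3(ln 3 − 1) n + (1/2) ln(2π·3n) + O(1/n)

Stirling: ln((3n)!) = 3n ln(3n) − 3n + (1/2) ln(2π·3n) + O(1/n).
Expand 3n ln(3n) = 3n (ln n + ln 3) = 3n ln n + 3n ln 3.
Subtract 1n ln n: leading term is (3 − 1) n ln n = 2 n ln n. The next term is 3n ln 3 − 3n = 3(ln 3 − 1) n. Then the (1/2) ln(2π·3n) correction.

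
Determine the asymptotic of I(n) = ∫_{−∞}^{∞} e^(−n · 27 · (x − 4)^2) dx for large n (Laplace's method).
I(n) = sqrt(π/(27n))

Here φ(x) = 27 · (x − 4)^2 has its unique minimum at x* = 4 with φ(x*) = 0 and φ''(x*) = 54. Laplace's method gives
  I(n) ~ e^(−n φ(x*)) · sqrt(2π / (n · φ''(x*))) = sqrt(2π / (54n)) = sqrt(π/(27n)).
This is exact: substituting u = (x − 4)·sqrt(27n) gives I(n) = (1/sqrt(27n)) ∫_{−∞}^{∞} e^(−u^2) du = sqrt(π/(27n)).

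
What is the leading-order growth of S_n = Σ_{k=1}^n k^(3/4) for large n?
S_n ~ (4/7) · n^(7/4)

Integral comparison: Σ_{k=1}^n k^(3/4) = ∫_0^n x^(3/4) dx + O(n^(3/4)). The integral is n^(1 + 3/4) / (1 + 3/4) = n^((3+4)/4) / ((3+4)/4) = (4/7) · n^(7/4).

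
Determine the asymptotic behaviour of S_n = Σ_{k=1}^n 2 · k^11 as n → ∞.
S_n ~ n^12 / 6

By integral comparison (Euler-Maclaurin), Σ_{k=1}^n 2 · k^11 = 2 · ∫_0^n x^11 dx + O(n^11) = 2 · n^12/12 = n^12 / 6 + O(n^11). (Equivalently, Faulhaber's formula gives the same leading term.)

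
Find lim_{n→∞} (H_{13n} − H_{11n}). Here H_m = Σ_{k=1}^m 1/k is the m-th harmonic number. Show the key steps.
lim = ln(13/11)

Euler-Maclaurin gives H_m = ln m + γ + 1/(2m) + O(1/m^2). The γ and O(1/m) terms cancel in the difference:
  H_{13n} − H_{11n} = ln(13n) − ln(11n) + O(1/n) = ln(13/11) + O(1/n).
Hence the limit is ln(13/11).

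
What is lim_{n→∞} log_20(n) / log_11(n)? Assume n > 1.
lim = ln(11) / ln(20) = log_20(11)

Change of base: log_20(n) = ln n / ln 20 and log_11(n) = ln n / ln 11. The ratio is (ln n / ln 20) · (ln 11 / ln n) = ln 11 / ln 20, a constant independent of n. So the limit is ln 11 / ln 20 = log_20(11).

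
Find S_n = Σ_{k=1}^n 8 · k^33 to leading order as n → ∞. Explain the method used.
S_n ~ 4 · n^34 / 17

By integral comparison (Euler-Maclaurin), Σ_{k=1}^n 8 · k^33 = 8 · ∫_0^n x^33 dx + O(n^33) = 8 · n^34/34 = 4 · n^34 / 17 + O(n^33). (Equivalently, Faulhaber's formula gives the same leading term.)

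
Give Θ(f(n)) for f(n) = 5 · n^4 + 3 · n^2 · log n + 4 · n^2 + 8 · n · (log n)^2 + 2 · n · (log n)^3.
f(n) ∈ Θ(n^4)

Compare the terms by growth order. For large n, n^a · (log n)^b dominates n^a' · (log n)^b' iff a > a', or (a = a' and b > b'). Ranking the 5 terms shows the dominant one is 5 · n^4. Hence f(n) ∈ Θ(n^4).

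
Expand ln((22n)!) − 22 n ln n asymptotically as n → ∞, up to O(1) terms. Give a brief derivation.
ln((22n)!) − 22 n ln n = 22(ln 22 − 1) n + (1/2) ln(2π·22n) + O(1/n)

Stirling: ln((22n)!) = 22n ln(22n) − 22n + (1/2) ln(2π·22n) + O(1/n).
Since 22n ln(22n) = 22n ln n + 22n ln 22, subtracting 22n ln n cancels the n ln n term exactly. What remains is 22(ln 22 − 1) n + (1/2) ln(2π·22n) + O(1/n).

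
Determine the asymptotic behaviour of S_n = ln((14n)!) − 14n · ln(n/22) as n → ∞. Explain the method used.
S_n ~ 14n · (ln 308 − 1) + O(ln n)

Stirling: ln((14n)!) = 14n ln(14n) − 14n + O(ln n).
  S_n = 14n ln(14n) − 14n − 14n ln(n/22) + O(ln n)
      = 14n ln(14n) − 14n ln n + 14n ln 22 − 14n + O(ln n)
      = 14n ln 14 + 14n ln 22 − 14n + O(ln n)
      = 14n (ln 308 − 1) + O(ln n).
Numerically ln(308) − 1 ≈ 4.7301.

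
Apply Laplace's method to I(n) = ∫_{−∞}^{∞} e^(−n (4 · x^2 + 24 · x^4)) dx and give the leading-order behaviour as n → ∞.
I(n) ~ sqrt(π/(4n))

φ(x) = 4 · x^2 + 24 · x^4 has its unique global minimum at x* = 0 (since φ'(x) = 8x + 96x^3 = 0 only at x = 0 for real x with both coefficients positive, and φ → ∞ as |x| → ∞). At x* = 0, φ(0) = 0 and φ''(0) = 8. Laplace's method then gives
  I(n) ~ sqrt(2π / (n · φ''(0))) · e^(−n φ(0)) = sqrt(2π / (8n)) = sqrt(π/(4n)).
The 24 · x^4 term contributes only at subleading order (an O(1/n) relative correction).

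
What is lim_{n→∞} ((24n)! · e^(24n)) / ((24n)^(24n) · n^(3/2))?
lim = 0

Stirling: (24n)! ~ sqrt(2π·24n) · (24n/e)^(24n). Hence
  (24n)! · e^(24n) / (24n)^(24n) ~ sqrt(2π·24n).
Dividing by n^(3/2): sqrt(2π·24n) / n^(3/2) = sqrt(2π·24) · n^((1−3)/2), so the expression behaves like sqrt(2π·24) · n^((1−3)/2) → 0.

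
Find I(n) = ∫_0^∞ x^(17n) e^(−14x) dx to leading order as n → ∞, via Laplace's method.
I(n) ~ (sqrt(2π·17n) / 14) · (17n/(14e))^(17n)

Write the integrand as exp(17n ln x − 14x) and set f(x) = 17n ln x − 14x. Then f'(x) = 17n/x − 14 = 0 at x* = 17n/14, and f''(x*) = −17n/x*^2 = −14^2/(17n). Laplace's method (interior maximum) gives
  I(n) ~ e^(f(x*)) · sqrt(2π / |f''(x*)|)
        = exp(17n ln(17n/14) − 17n) · sqrt(2π · 17n / 14^2)
        = (17n/14)^(17n) e^(−17n) · sqrt(2π·17n) / 14
        = (sqrt(2π·17n) / 14) · (17n/(14e))^(17n).
This matches Γ(17n+1)/14^(17n+1) with Stirling applied to Γ.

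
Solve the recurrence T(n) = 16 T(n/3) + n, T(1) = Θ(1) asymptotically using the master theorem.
T(n) = Θ(n^(log_3 16))

Master theorem: compare f(n) = n to n^(log_3 16) where log_3 16 ≈ 2.524. Since 1 < log_3 16, we have f(n) = O(n^(log_3 16 − ε)) for some ε > 0 — Case 1. Hence T(n) = Θ(n^(log_3 16)).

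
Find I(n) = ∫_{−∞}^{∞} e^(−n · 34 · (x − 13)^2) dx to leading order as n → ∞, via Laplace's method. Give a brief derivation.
I(n) = sqrt(π/(34n))

Here φ(x) = 34 · (x − 13)^2 has its unique minimum at x* = 13 with φ(x*) = 0 and φ''(x*) = 68. Laplace's method gives
  I(n) ~ e^(−n φ(x*)) · sqrt(2π / (n · φ''(x*))) = sqrt(2π / (68n)) = sqrt(π/(34n)).
This is exact: substituting u = (x − 13)·sqrt(34n) gives I(n) = (1/sqrt(34n)) ∫_{−∞}^{∞} e^(−u^2) du = sqrt(π/(34n)).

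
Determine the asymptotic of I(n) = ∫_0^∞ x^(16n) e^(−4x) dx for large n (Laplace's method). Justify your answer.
I(n) ~ (sqrt(2π·16n) / 4) · (16n/(4e))^(16n)

Write the integrand as exp(16n ln x − 4x) and set f(x) = 16n ln x − 4x. Then f'(x) = 16n/x − 4 = 0 at x* = 16n/4, and f''(x*) = −16n/x*^2 = −4^2/(16n). Laplace's method (interior maximum) gives
  I(n) ~ e^(f(x*)) · sqrt(2π / |f''(x*)|)
        = exp(16n ln(16n/4) − 16n) · sqrt(2π · 16n / 4^2)
        = (16n/4)^(16n) e^(−16n) · sqrt(2π·16n) / 4
        = (sqrt(2π·16n) / 4) · (16n/(4e))^(16n).
This matches Γ(16n+1)/4^(16n+1) with Stirling applied to Γ.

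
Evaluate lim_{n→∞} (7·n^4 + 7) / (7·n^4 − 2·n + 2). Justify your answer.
lim = 7/7 = 1

For large n the leading n^4 terms dominate both numerator and denominator. Dividing top and bottom by n^4, every other term tends to 0, leaving 7/7 = 1.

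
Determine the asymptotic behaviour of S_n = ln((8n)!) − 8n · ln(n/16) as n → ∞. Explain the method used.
S_n ~ 8n · (ln 128 − 1) + O(ln n)

Stirling: ln((8n)!) = 8n ln(8n) − 8n + O(ln n).
  S_n = 8n ln(8n) − 8n − 8n ln(n/16) + O(ln n)
      = 8n ln(8n) − 8n ln n + 8n ln 16 − 8n + O(ln n)
      = 8n ln 8 + 8n ln 16 − 8n + O(ln n)
      = 8n (ln 128 − 1) + O(ln n).
Numerically ln(128) − 1 ≈ 3.8520.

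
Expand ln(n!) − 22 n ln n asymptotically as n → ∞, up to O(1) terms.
ln(n!) − 22 n ln n = −21 n ln n − n + (1/2) ln(2π n) + O(1/n)

Stirling: ln((n)!) = n ln(n) − n + (1/2) ln(2π·n) + O(1/n).
Here n ln(n) = n ln n.
Subtract 22n ln n: leading term is (1 − 22) n ln n = −21 n ln n. The next term is −n. Then the (1/2) ln(2π·n) correction.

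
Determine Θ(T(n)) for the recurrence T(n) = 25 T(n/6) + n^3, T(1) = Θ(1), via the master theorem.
T(n) = Θ(n^3)

log_6 25 ≈ 1.796. f(n) = n^3 dominates n^(log_6 25) since 3 > 1.796, and the regularity condition a·f(n/b) = 25·(n/6)^3 = (25/216)·n^3 ≤ c·f(n) holds with c = 25/216 ≈ 0.116 < 1. So this is Case 3: T(n) = Θ(f(n)) = Θ(n^3).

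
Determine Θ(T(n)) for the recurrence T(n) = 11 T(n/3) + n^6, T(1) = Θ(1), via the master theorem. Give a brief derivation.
T(n) = Θ(n^6)

log_3 11 ≈ 2.183. f(n) = n^6 dominates n^(log_3 11) since 6 > 2.183, and the regularity condition a·f(n/b) = 11·(n/3)^6 = (11/729)·n^6 ≤ c·f(n) holds with c = 11/729 ≈ 0.0151 < 1. So this is Case 3: T(n) = Θ(f(n)) = Θ(n^6).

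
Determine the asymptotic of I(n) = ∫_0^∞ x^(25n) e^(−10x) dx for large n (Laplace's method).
I(n) ~ (sqrt(2π·25n) / 10) · (25n/(10e))^(25n)

Write the integrand as exp(25n ln x − 10x) and set f(x) = 25n ln x − 10x. Then f'(x) = 25n/x − 10 = 0 at x* = 25n/10, and f''(x*) = −25n/x*^2 = −10^2/(25n). Laplace's method (interior maximum) gives
  I(n) ~ e^(f(x*)) · sqrt(2π / |f''(x*)|)
        = exp(25n ln(25n/10) − 25n) · sqrt(2π · 25n / 10^2)
        = (25n/10)^(25n) e^(−25n) · sqrt(2π·25n) / 10
        = (sqrt(2π·25n) / 10) · (25n/(10e))^(25n).
This matches Γ(25n+1)/10^(25n+1) with Stirling applied to Γ.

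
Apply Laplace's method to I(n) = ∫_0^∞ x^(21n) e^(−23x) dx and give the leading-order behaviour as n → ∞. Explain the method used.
I(n) ~ (sqrt(2π·21n) / 23) · (21n/(23e))^(21n)

Write the integrand as exp(21n ln x − 23x) and set f(x) = 21n ln x − 23x. Then f'(x) = 21n/x − 23 = 0 at x* = 21n/23, and f''(x*) = −21n/x*^2 = −23^2/(21n). Laplace's method (interior maximum) gives
  I(n) ~ e^(f(x*)) · sqrt(2π / |f''(x*)|)
        = exp(21n ln(21n/23) − 21n) · sqrt(2π · 21n / 23^2)
        = (21n/23)^(21n) e^(−21n) · sqrt(2π·21n) / 23
        = (sqrt(2π·21n) / 23) · (21n/(23e))^(21n).
This matches Γ(21n+1)/23^(21n+1) with Stirling applied to Γ.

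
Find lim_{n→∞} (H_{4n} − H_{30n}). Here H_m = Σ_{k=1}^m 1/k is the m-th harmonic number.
lim = ln(4/30) = ln(2/15)

Euler-Maclaurin gives H_m = ln m + γ + 1/(2m) + O(1/m^2). The γ and O(1/m) terms cancel in the difference:
  H_{4n} − H_{30n} = ln(4n) − ln(30n) + O(1/n) = ln(4/30) + O(1/n).
Hence the limit is ln(4/30) = ln(2/15).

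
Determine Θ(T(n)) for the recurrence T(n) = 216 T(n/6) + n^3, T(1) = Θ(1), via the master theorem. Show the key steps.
T(n) = Θ(n^3 log n)

log_6 216 = 3, and f(n) = n^3 = Θ(n^(log_6 216)). This is Case 2 of the master theorem: T(n) = Θ(f(n) · log n) = Θ(n^3 log n).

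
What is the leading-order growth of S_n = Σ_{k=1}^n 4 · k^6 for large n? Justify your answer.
S_n ~ 4 · n^7 / 7

By integral comparison (Euler-Maclaurin), Σ_{k=1}^n 4 · k^6 = 4 · ∫_0^n x^6 dx + O(n^6) = 4 · n^7/7 + O(n^6). (Equivalently, Faulhaber's formula gives the same leading term.)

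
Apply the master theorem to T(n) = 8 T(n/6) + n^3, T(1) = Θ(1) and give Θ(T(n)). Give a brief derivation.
T(n) = Θ(n^3)

log_6 8 ≈ 1.161. f(n) = n^3 dominates n^(log_6 8) since 3 > 1.161, and the regularity condition a·f(n/b) = 8·(n/6)^3 = (8/216)·n^3 ≤ c·f(n) holds with c = 8/216 ≈ 0.037 < 1. So this is Case 3: T(n) = Θ(f(n)) = Θ(n^3).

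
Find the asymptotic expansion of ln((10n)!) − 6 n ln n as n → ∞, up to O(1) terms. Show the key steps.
ln((10n)!) − 6 n ln n = 4 n ln n + 10(ln 10 − 1) n + (1/2) ln(2π·10n) + O(1/n)

Stirling: ln((10n)!) = 10n ln(10n) − 10n + (1/2) ln(2π·10n) + O(1/n).
Expand 10n ln(10n) = 10n (ln n + ln 10) = 10n ln n + 10n ln 10.
Subtract 6n ln n: leading term is (10 − 6) n ln n = 4 n ln n. The next term is 10n ln 10 − 10n = 10(ln 10 − 1) n. Then the (1/2) ln(2π·10n) correction.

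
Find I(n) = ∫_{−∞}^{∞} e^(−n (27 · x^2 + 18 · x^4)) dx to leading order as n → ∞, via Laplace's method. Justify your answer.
I(n) ~ sqrt(π/(27n))

φ(x) = 27 · x^2 + 18 · x^4 has its unique global minimum at x* = 0 (since φ'(x) = 54x + 72x^3 = 0 only at x = 0 for real x with both coefficients positive, and φ → ∞ as |x| → ∞). At x* = 0, φ(0) = 0 and φ''(0) = 54. Laplace's method then gives
  I(n) ~ sqrt(2π / (n · φ''(0))) · e^(−n φ(0)) = sqrt(2π / (54n)) = sqrt(π/(27n)).
The 18 · x^4 term contributes only at subleading order (an O(1/n) relative correction).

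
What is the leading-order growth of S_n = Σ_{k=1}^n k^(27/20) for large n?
S_n ~ (20/47) · n^(47/20)

Integral comparison: Σ_{k=1}^n k^(27/20) = ∫_0^n x^(27/20) dx + O(n^(27/20)). The integral is n^(1 + 27/20) / (1 + 27/20) = n^((27+20)/20) / ((27+20)/20) = (20/47) · n^(47/20).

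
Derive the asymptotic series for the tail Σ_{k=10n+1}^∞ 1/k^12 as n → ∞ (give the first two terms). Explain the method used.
Σ_{k>10n} 1/k^12 = 1/(11 · (10n)^11) − 1/(2 · (10n)^12) + O(1/(10n)^13)

Compare to the integral: ∫_{10n}^∞ x^(−12) dx = [−x^(−11)/11]_{10n}^∞ = 1/((12−1)·(10n)^11). The Euler-Maclaurin correction adds −f(10n)/2 = −1/(2·(10n)^12). Euler-Maclaurin then gives
  Σ_{k>10n} 1/k^12 = ∫_{10n}^∞ dx/x^12 − 1/(2·(10n)^12) + O(1/(10n)^13).
(Equivalently this is ζ(12) − Σ_{k≤10n} 1/k^12.)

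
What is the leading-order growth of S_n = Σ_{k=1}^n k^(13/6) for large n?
S_n ~ (6/19) · n^(19/6)

Integral comparison: Σ_{k=1}^n k^(13/6) = ∫_0^n x^(13/6) dx + O(n^(13/6)). The integral is n^(1 + 13/6) / (1 + 13/6) = n^((13+6)/6) / ((13+6)/6) = (6/19) · n^(19/6).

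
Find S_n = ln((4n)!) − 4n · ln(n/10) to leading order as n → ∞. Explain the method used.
S_n ~ 4n · (ln 40 − 1) + O(ln n)

Stirling: ln((4n)!) = 4n ln(4n) − 4n + O(ln n).
  S_n = 4n ln(4n) − 4n − 4n ln(n/10) + O(ln n)
      = 4n ln(4n) − 4n ln n + 4n ln 10 − 4n + O(ln n)
      = 4n ln 4 + 4n ln 10 − 4n + O(ln n)
      = 4n (ln 40 − 1) + O(ln n).
Numerically ln(40) − 1 ≈ 2.6889.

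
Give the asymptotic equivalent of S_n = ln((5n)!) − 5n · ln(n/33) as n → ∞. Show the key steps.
S_n ~ 5n · (ln 165 − 1) + O(ln n)

Stirling: ln((5n)!) = 5n ln(5n) − 5n + O(ln n).
  S_n = 5n ln(5n) − 5n − 5n ln(n/33) + O(ln n)
      = 5n ln(5n) − 5n ln n + 5n ln 33 − 5n + O(ln n)
      = 5n ln 5 + 5n ln 33 − 5n + O(ln n)
      = 5n (ln 165 − 1) + O(ln n).
Numerically ln(165) − 1 ≈ 4.1059.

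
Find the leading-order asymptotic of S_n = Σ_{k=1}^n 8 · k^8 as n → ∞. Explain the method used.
S_n ~ 8 · n^9 / 9

By integral comparison (Euler-Maclaurin), Σ_{k=1}^n 8 · k^8 = 8 · ∫_0^n x^8 dx + O(n^8) = 8 · n^9/9 + O(n^8). (Equivalently, Faulhaber's formula gives the same leading term.)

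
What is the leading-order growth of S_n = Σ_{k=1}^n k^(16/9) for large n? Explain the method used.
S_n ~ (9/25) · n^(25/9)

Integral comparison: Σ_{k=1}^n k^(16/9) = ∫_0^n x^(16/9) dx + O(n^(16/9)). The integral is n^(1 + 16/9) / (1 + 16/9) = n^((16+9)/9) / ((16+9)/9) = (9/25) · n^(25/9).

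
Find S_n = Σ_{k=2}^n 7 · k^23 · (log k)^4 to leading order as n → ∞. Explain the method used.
S_n ~ 7 · n^24 · (log n)^4 / 24

By integral comparison, S_n = ∫_1^n 7 · x^23 · (log x)^4 dx + O(n^23 · (log n)^4). For the integral, the leading term of ∫_1^n x^23 (log x)^4 dx is n^24/24 · (log n)^4 (by repeated integration by parts; each step lowers the log-exponent and produces a relatively O(1/log n) correction). Hence S_n ~ 7 · n^24 · (log n)^4 / 24.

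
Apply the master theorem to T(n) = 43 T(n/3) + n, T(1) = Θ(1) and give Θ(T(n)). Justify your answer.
T(n) = Θ(n^(log_3 43))

Master theorem: compare f(n) = n to n^(log_3 43) where log_3 43 ≈ 3.424. Since 1 < log_3 43, we have f(n) = O(n^(log_3 43 − ε)) for some ε > 0 — Case 1. Hence T(n) = Θ(n^(log_3 43)).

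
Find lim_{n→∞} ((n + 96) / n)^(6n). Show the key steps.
lim = e^576

Rewrite as (1 + 96/n)^(6n). By the standard limit (1 + x/n)^n → e^x, we have (1 + 96/n)^n → e^96, and raising to the 6th power gives e^576.
More precisely, ln[(1 + 96/n)^(6n)] = 6n · ln(1 + 96/n) = 6n · (96/n + O(1/n^2)) = 576 + O(1/n) → 576.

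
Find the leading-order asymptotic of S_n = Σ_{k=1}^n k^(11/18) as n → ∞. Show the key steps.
S_n ~ (18/29) · n^(29/18)

Integral comparison: Σ_{k=1}^n k^(11/18) = ∫_0^n x^(11/18) dx + O(n^(11/18)). The integral is n^(1 + 11/18) / (1 + 11/18) = n^((11+18)/18) / ((11+18)/18) = (18/29) · n^(29/18).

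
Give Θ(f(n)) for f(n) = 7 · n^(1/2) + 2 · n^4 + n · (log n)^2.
f(n) ∈ Θ(n^4)

Compare the terms by growth order. For large n, n^a · (log n)^b dominates n^a' · (log n)^b' iff a > a', or (a = a' and b > b'). Ranking the 3 terms shows the dominant one is 2 · n^4. Hence f(n) ∈ Θ(n^4).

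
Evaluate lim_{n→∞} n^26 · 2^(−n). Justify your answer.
lim = 0

Exponentials with base > 1 dominate every fixed polynomial: for any fixed c, n^c / 2^n → 0 as n → ∞ (e.g. by the ratio test, or by writing 2^n = e^(n ln 2) and noting e^(n ln 2) / n^c → ∞). Hence n^26 · 2^(−n) = n^26 / 2^n → 0.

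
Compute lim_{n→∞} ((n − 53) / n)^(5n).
lim = e^(−265)

Rewrite as (1 − 53/n)^(5n). By the standard limit (1 + x/n)^n → e^x, we have (1 − 53/n)^n → e^(−53), and raising to the 5th power gives e^(−265).
More precisely, ln[(1 − 53/n)^(5n)] = 5n · ln(1 − 53/n) = 5n · (-53/n + O(1/n^2)) = -265 + O(1/n) → -265.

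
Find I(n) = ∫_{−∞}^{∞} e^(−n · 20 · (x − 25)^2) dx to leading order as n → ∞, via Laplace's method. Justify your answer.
I(n) = sqrt(π/(20n))

Here φ(x) = 20 · (x − 25)^2 has its unique minimum at x* = 25 with φ(x*) = 0 and φ''(x*) = 40. Laplace's method gives
  I(n) ~ e^(−n φ(x*)) · sqrt(2π / (n · φ''(x*))) = sqrt(2π / (40n)) = sqrt(π/(20n)).
This is exact: substituting u = (x − 25)·sqrt(20n) gives I(n) = (1/sqrt(20n)) ∫_{−∞}^{∞} e^(−u^2) du = sqrt(π/(20n)).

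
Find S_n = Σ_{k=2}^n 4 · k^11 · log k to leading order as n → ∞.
S_n ~ n^12 log n / 3 − n^12 / 36

By integral comparison, S_n = ∫_1^n 4 · x^11 · log x dx + O(n^11 · log n). For the integral, ∫ x^11 log x dx = n^12 log n / 12 − n^12/144 (integration by parts). Hence S_n ~ n^12 log n / 3 − n^12 / 36.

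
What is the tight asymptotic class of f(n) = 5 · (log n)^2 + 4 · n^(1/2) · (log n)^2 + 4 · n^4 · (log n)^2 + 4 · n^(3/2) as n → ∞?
f(n) ∈ Θ(n^4 · (log n)^2)

Compare the terms by growth order. For large n, n^a · (log n)^b dominates n^a' · (log n)^b' iff a > a', or (a = a' and b > b'). Ranking the 4 terms shows the dominant one is 4 · n^4 · (log n)^2. Hence f(n) ∈ Θ(n^4 · (log n)^2).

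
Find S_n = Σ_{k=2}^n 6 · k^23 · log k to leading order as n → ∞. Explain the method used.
S_n ~ n^24 log n / 4 − n^24 / 96

By integral comparison, S_n = ∫_1^n 6 · x^23 · log x dx + O(n^23 · log n). For the integral, ∫ x^23 log x dx = n^24 log n / 24 − n^24/576 (integration by parts). Hence S_n ~ n^24 log n / 4 − n^24 / 96.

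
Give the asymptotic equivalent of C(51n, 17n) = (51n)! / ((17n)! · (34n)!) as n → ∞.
C(51n, 17n) ~ (27/4)^(17n) · sqrt(3/(4π·17n))

Write N = 17n. Apply Stirling to each factorial:
  (3N)! ~ sqrt(2π·3N) · (3N/e)^(3N),
  N! ~ sqrt(2π N) · (N/e)^N,
  (2N)! ~ sqrt(2π·2N) · (2N/e)^(2N).
The exponential factors combine to (3N)^(3N) / (N^N · (2N)^(2N)) = 3^(3N)/2^(2N) = (3^3/2^2)^N = (27/4)^N.
The square-root prefactors combine to sqrt(2π·3N) / (sqrt(2π N)·sqrt(2π·2N)) = sqrt(3 / (2π·2·N)) = sqrt(3/(4π·17n)).
Substituting N = 17n: C(51n, 17n) ~ (27/4)^(17n) · sqrt(3/(4π·17n)).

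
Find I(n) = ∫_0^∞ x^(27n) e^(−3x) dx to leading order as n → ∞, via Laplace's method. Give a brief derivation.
I(n) ~ (sqrt(2π·27n) / 3) · (27n/(3e))^(27n)

Write the integrand as exp(27n ln x − 3x) and set f(x) = 27n ln x − 3x. Then f'(x) = 27n/x − 3 = 0 at x* = 27n/3, and f''(x*) = −27n/x*^2 = −3^2/(27n). Laplace's method (interior maximum) gives
  I(n) ~ e^(f(x*)) · sqrt(2π / |f''(x*)|)
        = exp(27n ln(27n/3) − 27n) · sqrt(2π · 27n / 3^2)
        = (27n/3)^(27n) e^(−27n) · sqrt(2π·27n) / 3
        = (sqrt(2π·27n) / 3) · (27n/(3e))^(27n).
This matches Γ(27n+1)/3^(27n+1) with Stirling applied to Γ.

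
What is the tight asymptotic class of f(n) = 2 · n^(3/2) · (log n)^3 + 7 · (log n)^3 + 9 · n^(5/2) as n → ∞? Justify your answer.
f(n) ∈ Θ(n^(5/2))

Compare the terms by growth order. For large n, n^a · (log n)^b dominates n^a' · (log n)^b' iff a > a', or (a = a' and b > b'). Ranking the 3 terms shows the dominant one is 9 · n^(5/2). Hence f(n) ∈ Θ(n^(5/2)).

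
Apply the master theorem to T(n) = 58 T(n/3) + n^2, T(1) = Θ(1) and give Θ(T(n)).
T(n) = Θ(n^(log_3 58))

Master theorem: compare f(n) = n^2 to n^(log_3 58) where log_3 58 ≈ 3.696. Since 2 < log_3 58, we have f(n) = O(n^(log_3 58 − ε)) for some ε > 0 — Case 1. Hence T(n) = Θ(n^(log_3 58)).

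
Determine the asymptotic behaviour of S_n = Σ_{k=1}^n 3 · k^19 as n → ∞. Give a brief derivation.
S_n ~ 3 · n^20 / 20

By integral comparison (Euler-Maclaurin), Σ_{k=1}^n 3 · k^19 = 3 · ∫_0^n x^19 dx + O(n^19) = 3 · n^20/20 + O(n^19). (Equivalently, Faulhaber's formula gives the same leading term.)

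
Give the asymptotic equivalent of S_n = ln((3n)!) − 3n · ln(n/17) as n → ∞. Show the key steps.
S_n ~ 3n · (ln 51 − 1) + O(ln n)

Stirling: ln((3n)!) = 3n ln(3n) − 3n + O(ln n).
  S_n = 3n ln(3n) − 3n − 3n ln(n/17) + O(ln n)
      = 3n ln(3n) − 3n ln n + 3n ln 17 − 3n + O(ln n)
      = 3n ln 3 + 3n ln 17 − 3n + O(ln n)
      = 3n (ln 51 − 1) + O(ln n).
Numerically ln(51) − 1 ≈ 2.9318.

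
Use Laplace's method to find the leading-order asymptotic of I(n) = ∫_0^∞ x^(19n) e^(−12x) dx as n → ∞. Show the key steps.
I(n) ~ (sqrt(2π·19n) / 12) · (19n/(12e))^(19n)

Write the integrand as exp(19n ln x − 12x) and set f(x) = 19n ln x − 12x. Then f'(x) = 19n/x − 12 = 0 at x* = 19n/12, and f''(x*) = −19n/x*^2 = −12^2/(19n). Laplace's method (interior maximum) gives
  I(n) ~ e^(f(x*)) · sqrt(2π / |f''(x*)|)
        = exp(19n ln(19n/12) − 19n) · sqrt(2π · 19n / 12^2)
        = (19n/12)^(19n) e^(−19n) · sqrt(2π·19n) / 12
        = (sqrt(2π·19n) / 12) · (19n/(12e))^(19n).
This matches Γ(19n+1)/12^(19n+1) with Stirling applied to Γ.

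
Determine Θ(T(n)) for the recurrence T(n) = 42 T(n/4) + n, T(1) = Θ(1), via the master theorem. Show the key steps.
T(n) = Θ(n^(log_4 42))

Master theorem: compare f(n) = n to n^(log_4 42) where log_4 42 ≈ 2.696. Since 1 < log_4 42, we have f(n) = O(n^(log_4 42 − ε)) for some ε > 0 — Case 1. Hence T(n) = Θ(n^(log_4 42)).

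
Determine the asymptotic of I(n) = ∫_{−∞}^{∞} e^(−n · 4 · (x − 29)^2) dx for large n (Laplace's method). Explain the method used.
I(n) = sqrt(π/(4n))

Here φ(x) = 4 · (x − 29)^2 has its unique minimum at x* = 29 with φ(x*) = 0 and φ''(x*) = 8. Laplace's method gives
  I(n) ~ e^(−n φ(x*)) · sqrt(2π / (n · φ''(x*))) = sqrt(2π / (8n)) = sqrt(π/(4n)).
This is exact: substituting u = (x − 29)·sqrt(4n) gives I(n) = (1/sqrt(4n)) ∫_{−∞}^{∞} e^(−u^2) du = sqrt(π/(4n)).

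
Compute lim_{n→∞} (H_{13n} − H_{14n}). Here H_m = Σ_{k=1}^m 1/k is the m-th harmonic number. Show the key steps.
lim = ln(13/14)

Euler-Maclaurin gives H_m = ln m + γ + 1/(2m) + O(1/m^2). The γ and O(1/m) terms cancel in the difference:
  H_{13n} − H_{14n} = ln(13n) − ln(14n) + O(1/n) = ln(13/14) + O(1/n).
Hence the limit is ln(13/14).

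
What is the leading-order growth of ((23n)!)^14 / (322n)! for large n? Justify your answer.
((23n)!)^14/(322n)! ~ ((2π·23n)^(13/2) / sqrt(14)) · 14^(−14·23n)  →  0

Write N = 23n. Stirling: N! ~ sqrt(2π N)(N/e)^N and (14N)! ~ sqrt(2π·14N)·(14N/e)^(14N).
  (N!)^14/(14N)! ~ (2π N)^(14/2) (N/e)^(14N) / [sqrt(2π·14N) (14N/e)^(14N)]
     = (2π N)^(14/2) / sqrt(2π·14N) · (N/(14N))^(14N)
     = (2π N)^((14−1)/2) / sqrt(14) · 14^(−14N).
Since 14^14 > 1, the factor 14^(−14N) decays exponentially, so the ratio → 0. Substituting N = 23n gives the stated form.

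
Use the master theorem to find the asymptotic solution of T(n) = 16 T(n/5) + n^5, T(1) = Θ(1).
T(n) = Θ(n^5)

log_5 16 ≈ 1.723. f(n) = n^5 dominates n^(log_5 16) since 5 > 1.723, and the regularity condition a·f(n/b) = 16·(n/5)^5 = (16/3125)·n^5 ≤ c·f(n) holds with c = 16/3125 ≈ 0.00512 < 1. So this is Case 3: T(n) = Θ(f(n)) = Θ(n^5).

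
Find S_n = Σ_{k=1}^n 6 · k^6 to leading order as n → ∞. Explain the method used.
S_n ~ 6 · n^7 / 7

By integral comparison (Euler-Maclaurin), Σ_{k=1}^n 6 · k^6 = 6 · ∫_0^n x^6 dx + O(n^6) = 6 · n^7/7 + O(n^6). (Equivalently, Faulhaber's formula gives the same leading term.)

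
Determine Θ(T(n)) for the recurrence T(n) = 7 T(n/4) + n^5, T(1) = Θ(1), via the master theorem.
T(n) = Θ(n^5)

log_4 7 ≈ 1.404. f(n) = n^5 dominates n^(log_4 7) since 5 > 1.404, and the regularity condition a·f(n/b) = 7·(n/4)^5 = (7/1024)·n^5 ≤ c·f(n) holds with c = 7/1024 ≈ 0.00684 < 1. So this is Case 3: T(n) = Θ(f(n)) = Θ(n^5).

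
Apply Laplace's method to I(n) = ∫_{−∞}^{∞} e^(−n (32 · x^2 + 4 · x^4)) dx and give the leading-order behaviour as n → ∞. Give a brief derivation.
I(n) ~ sqrt(π/(32n))

φ(x) = 32 · x^2 + 4 · x^4 has its unique global minimum at x* = 0 (since φ'(x) = 64x + 16x^3 = 0 only at x = 0 for real x with both coefficients positive, and φ → ∞ as |x| → ∞). At x* = 0, φ(0) = 0 and φ''(0) = 64. Laplace's method then gives
  I(n) ~ sqrt(2π / (n · φ''(0))) · e^(−n φ(0)) = sqrt(2π / (64n)) = sqrt(π/(32n)).
The 4 · x^4 term contributes only at subleading order (an O(1/n) relative correction).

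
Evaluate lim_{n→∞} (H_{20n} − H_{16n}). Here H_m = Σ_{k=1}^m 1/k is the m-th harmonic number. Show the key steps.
lim = ln(20/16) = ln(5/4)

Euler-Maclaurin gives H_m = ln m + γ + 1/(2m) + O(1/m^2). The γ and O(1/m) terms cancel in the difference:
  H_{20n} − H_{16n} = ln(20n) − ln(16n) + O(1/n) = ln(20/16) + O(1/n).
Hence the limit is ln(20/16) = ln(5/4).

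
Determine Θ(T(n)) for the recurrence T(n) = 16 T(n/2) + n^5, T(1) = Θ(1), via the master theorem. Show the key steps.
T(n) = Θ(n^5)

log_2 16 ≈ 4.000. f(n) = n^5 dominates n^(log_2 16) since 5 > 4.000, and the regularity condition a·f(n/b) = 16·(n/2)^5 = (16/32)·n^5 ≤ c·f(n) holds with c = 16/32 ≈ 0.5 < 1. So this is Case 3: T(n) = Θ(f(n)) = Θ(n^5).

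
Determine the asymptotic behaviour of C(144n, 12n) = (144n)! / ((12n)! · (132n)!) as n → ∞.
C(144n, 12n) ~ (8916100448256/285311670611)^(12n) · sqrt(6/(11π·12n))

Write N = 12n. Apply Stirling to each factorial:
  (12N)! ~ sqrt(2π·12N) · (12N/e)^(12N),
  N! ~ sqrt(2π N) · (N/e)^N,
  (11N)! ~ sqrt(2π·11N) · (11N/e)^(11N).
The exponential factors combine to (12N)^(12N) / (N^N · (11N)^(11N)) = 12^(12N)/11^(11N) = (12^12/11^11)^N = (8916100448256/285311670611)^N.
The square-root prefactors combine to sqrt(2π·12N) / (sqrt(2π N)·sqrt(2π·11N)) = sqrt(12 / (2π·11·N)) = sqrt(6/(11π·12n)).
Substituting N = 12n: C(144n, 12n) ~ (8916100448256/285311670611)^(12n) · sqrt(6/(11π·12n)).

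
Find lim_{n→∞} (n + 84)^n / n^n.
lim = e^84

Rewrite as (1 + 84/n)^(n). By the standard limit (1 + x/n)^n → e^x, we have (1 + 84/n)^n → e^84, and raising to the 1st power gives e^84.
More precisely, ln[(1 + 84/n)^(n)] = n · ln(1 + 84/n) = n · (84/n + O(1/n^2)) = 84 + O(1/n) → 84.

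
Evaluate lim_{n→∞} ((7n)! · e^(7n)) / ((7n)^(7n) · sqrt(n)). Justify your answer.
lim = sqrt(2π·7)

Stirling: (7n)! ~ sqrt(2π·7n) · (7n/e)^(7n). Hence
  (7n)! · e^(7n) / (7n)^(7n) ~ sqrt(2π·7n).
Dividing by sqrt(n): sqrt(2π·7n) / sqrt(n) = sqrt(2π·7) · n^((1−1)/2), so the limit is sqrt(2π·7).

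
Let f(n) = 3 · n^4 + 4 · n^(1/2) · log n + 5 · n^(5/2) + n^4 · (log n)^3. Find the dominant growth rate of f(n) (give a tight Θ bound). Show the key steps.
f(n) ∈ Θ(n^4 · (log n)^3)

Compare the terms by growth order. For large n, n^a · (log n)^b dominates n^a' · (log n)^b' iff a > a', or (a = a' and b > b'). Ranking the 4 terms shows the dominant one is n^4 · (log n)^3. Hence f(n) ∈ Θ(n^4 · (log n)^3).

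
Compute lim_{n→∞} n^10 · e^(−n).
lim = 0

Exponentials with base > 1 dominate every fixed polynomial: for any fixed c, n^c / e^n → 0 as n → ∞ (e.g. by the ratio test, or since e^n grows faster than any power of n). Hence n^10 · e^(−n) = n^10 / e^n → 0.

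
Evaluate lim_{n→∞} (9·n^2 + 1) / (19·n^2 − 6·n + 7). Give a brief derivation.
lim = 9/19

For large n the leading n^2 terms dominate both numerator and denominator. Dividing top and bottom by n^2, every other term tends to 0, leaving 9/19.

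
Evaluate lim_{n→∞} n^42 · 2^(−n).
lim = 0

Exponentials with base > 1 dominate every fixed polynomial: for any fixed c, n^c / 2^n → 0 as n → ∞ (e.g. by the ratio test, or by writing 2^n = e^(n ln 2) and noting e^(n ln 2) / n^c → ∞). Hence n^42 · 2^(−n) = n^42 / 2^n → 0.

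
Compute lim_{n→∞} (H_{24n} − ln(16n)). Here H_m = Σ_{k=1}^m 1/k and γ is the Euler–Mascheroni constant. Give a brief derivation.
lim = ln(3/2) + γ

By Euler-Maclaurin, H_m = ln m + γ + O(1/m). So
  H_{24n} − ln(16n) = ln(24n) + γ − ln(16n) + O(1/n)
                       = ln(24/16) + γ + O(1/n).
Hence the limit is ln(24/16) + γ (= ln(3/2)).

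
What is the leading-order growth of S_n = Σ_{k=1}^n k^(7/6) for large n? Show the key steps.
S_n ~ (6/13) · n^(13/6)

Integral comparison: Σ_{k=1}^n k^(7/6) = ∫_0^n x^(7/6) dx + O(n^(7/6)). The integral is n^(1 + 7/6) / (1 + 7/6) = n^((7+6)/6) / ((7+6)/6) = (6/13) · n^(13/6).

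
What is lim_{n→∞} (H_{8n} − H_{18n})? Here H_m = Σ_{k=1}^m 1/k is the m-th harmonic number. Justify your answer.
lim = ln(8/18) = ln(4/9)

Euler-Maclaurin gives H_m = ln m + γ + 1/(2m) + O(1/m^2). The γ and O(1/m) terms cancel in the difference:
  H_{8n} − H_{18n} = ln(8n) − ln(18n) + O(1/n) = ln(8/18) + O(1/n).
Hence the limit is ln(8/18) = ln(4/9).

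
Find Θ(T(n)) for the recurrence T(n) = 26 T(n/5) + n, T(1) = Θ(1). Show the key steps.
T(n) = Θ(n^(log_5 26))

Master theorem: compare f(n) = n to n^(log_5 26) where log_5 26 ≈ 2.024. Since 1 < log_5 26, we have f(n) = O(n^(log_5 26 − ε)) for some ε > 0 — Case 1. Hence T(n) = Θ(n^(log_5 26)).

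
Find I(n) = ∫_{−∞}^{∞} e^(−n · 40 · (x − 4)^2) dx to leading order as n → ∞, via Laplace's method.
I(n) = sqrt(π/(40n))

Here φ(x) = 40 · (x − 4)^2 has its unique minimum at x* = 4 with φ(x*) = 0 and φ''(x*) = 80. Laplace's method gives
  I(n) ~ e^(−n φ(x*)) · sqrt(2π / (n · φ''(x*))) = sqrt(2π / (80n)) = sqrt(π/(40n)).
This is exact: substituting u = (x − 4)·sqrt(40n) gives I(n) = (1/sqrt(40n)) ∫_{−∞}^{∞} e^(−u^2) du = sqrt(π/(40n)).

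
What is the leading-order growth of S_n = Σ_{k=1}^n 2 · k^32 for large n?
S_n ~ 2 · n^33 / 33

By integral comparison (Euler-Maclaurin), Σ_{k=1}^n 2 · k^32 = 2 · ∫_0^n x^32 dx + O(n^32) = 2 · n^33/33 + O(n^32). (Equivalently, Faulhaber's formula gives the same leading term.)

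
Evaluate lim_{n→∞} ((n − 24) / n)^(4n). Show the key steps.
lim = e^(−96)

Rewrite as (1 − 24/n)^(4n). By the standard limit (1 + x/n)^n → e^x, we have (1 − 24/n)^n → e^(−24), and raising to the 4th power gives e^(−96).
More precisely, ln[(1 − 24/n)^(4n)] = 4n · ln(1 − 24/n) = 4n · (-24/n + O(1/n^2)) = -96 + O(1/n) → -96.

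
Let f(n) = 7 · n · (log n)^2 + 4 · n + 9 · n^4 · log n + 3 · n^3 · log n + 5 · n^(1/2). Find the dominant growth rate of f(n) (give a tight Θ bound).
f(n) ∈ Θ(n^4 · log n)

Compare the terms by growth order. For large n, n^a · (log n)^b dominates n^a' · (log n)^b' iff a > a', or (a = a' and b > b'). Ranking the 5 terms shows the dominant one is 9 · n^4 · log n. Hence f(n) ∈ Θ(n^4 · log n).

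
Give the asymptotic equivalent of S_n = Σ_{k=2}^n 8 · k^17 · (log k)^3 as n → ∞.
S_n ~ 4 · n^18 · (log n)^3 / 9

By integral comparison, S_n = ∫_1^n 8 · x^17 · (log x)^3 dx + O(n^17 · (log n)^3). For the integral, the leading term of ∫_1^n x^17 (log x)^3 dx is n^18/18 · (log n)^3 (by repeated integration by parts; each step lowers the log-exponent and produces a relatively O(1/log n) correction). Hence S_n ~ 4 · n^18 · (log n)^3 / 9.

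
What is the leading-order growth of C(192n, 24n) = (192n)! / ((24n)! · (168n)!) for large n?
C(192n, 24n) ~ (16777216/823543)^(24n) · sqrt(4/(7π·24n))

Write N = 24n. Apply Stirling to each factorial:
  (8N)! ~ sqrt(2π·8N) · (8N/e)^(8N),
  N! ~ sqrt(2π N) · (N/e)^N,
  (7N)! ~ sqrt(2π·7N) · (7N/e)^(7N).
The exponential factors combine to (8N)^(8N) / (N^N · (7N)^(7N)) = 8^(8N)/7^(7N) = (8^8/7^7)^N = (16777216/823543)^N.
The square-root prefactors combine to sqrt(2π·8N) / (sqrt(2π N)·sqrt(2π·7N)) = sqrt(8 / (2π·7·N)) = sqrt(4/(7π·24n)).
Substituting N = 24n: C(192n, 24n) ~ (16777216/823543)^(24n) · sqrt(4/(7π·24n)).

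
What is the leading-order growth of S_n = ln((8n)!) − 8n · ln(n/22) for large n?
S_n ~ 8n · (ln 176 − 1) + O(ln n)

Stirling: ln((8n)!) = 8n ln(8n) − 8n + O(ln n).
  S_n = 8n ln(8n) − 8n − 8n ln(n/22) + O(ln n)
      = 8n ln(8n) − 8n ln n + 8n ln 22 − 8n + O(ln n)
      = 8n ln 8 + 8n ln 22 − 8n + O(ln n)
      = 8n (ln 176 − 1) + O(ln n).
Numerically ln(176) − 1 ≈ 4.1705.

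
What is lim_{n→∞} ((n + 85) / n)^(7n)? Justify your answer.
lim = e^595

Rewrite as (1 + 85/n)^(7n). By the standard limit (1 + x/n)^n → e^x, we have (1 + 85/n)^n → e^85, and raising to the 7th power gives e^595.
More precisely, ln[(1 + 85/n)^(7n)] = 7n · ln(1 + 85/n) = 7n · (85/n + O(1/n^2)) = 595 + O(1/n) → 595.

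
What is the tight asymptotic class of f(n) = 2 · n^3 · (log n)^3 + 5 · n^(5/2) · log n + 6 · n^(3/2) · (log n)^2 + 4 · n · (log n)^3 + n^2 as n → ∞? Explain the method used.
f(n) ∈ Θ(n^3 · (log n)^3)

Compare the terms by growth order. For large n, n^a · (log n)^b dominates n^a' · (log n)^b' iff a > a', or (a = a' and b > b'). Ranking the 5 terms shows the dominant one is 2 · n^3 · (log n)^3. Hence f(n) ∈ Θ(n^3 · (log n)^3).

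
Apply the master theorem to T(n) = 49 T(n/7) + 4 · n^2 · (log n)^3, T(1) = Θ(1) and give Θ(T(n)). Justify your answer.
T(n) = Θ(n^2 · (log n)^4)

Here log_7 49 = 2 and f(n) = 4 · n^2 · (log n)^3 = Θ(n^(log_7 49) · (log n)^3). This is the extended Case 2 of the master theorem (f matches the critical exponent up to log factors), giving T(n) = Θ(n^(log_7 49) · (log n)^(3+1)) = Θ(n^2 · (log n)^4).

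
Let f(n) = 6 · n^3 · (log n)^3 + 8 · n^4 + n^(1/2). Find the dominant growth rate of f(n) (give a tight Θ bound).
f(n) ∈ Θ(n^4)

Compare the terms by growth order. For large n, n^a · (log n)^b dominates n^a' · (log n)^b' iff a > a', or (a = a' and b > b'). Ranking the 3 terms shows the dominant one is 8 · n^4. Hence f(n) ∈ Θ(n^4).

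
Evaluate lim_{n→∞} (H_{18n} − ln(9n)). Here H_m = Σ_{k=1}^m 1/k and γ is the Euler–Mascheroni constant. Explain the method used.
lim = ln 2 + γ

By Euler-Maclaurin, H_m = ln m + γ + O(1/m). So
  H_{18n} − ln(9n) = ln(18n) + γ − ln(9n) + O(1/n)
                       = ln(18/9) + γ + O(1/n).
Hence the limit is ln(18/9) + γ (= ln 2).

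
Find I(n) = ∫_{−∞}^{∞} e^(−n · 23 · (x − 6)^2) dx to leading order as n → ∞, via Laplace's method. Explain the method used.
I(n) = sqrt(π/(23n))

Here φ(x) = 23 · (x − 6)^2 has its unique minimum at x* = 6 with φ(x*) = 0 and φ''(x*) = 46. Laplace's method gives
  I(n) ~ e^(−n φ(x*)) · sqrt(2π / (n · φ''(x*))) = sqrt(2π / (46n)) = sqrt(π/(23n)).
This is exact: substituting u = (x − 6)·sqrt(23n) gives I(n) = (1/sqrt(23n)) ∫_{−∞}^{∞} e^(−u^2) du = sqrt(π/(23n)).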